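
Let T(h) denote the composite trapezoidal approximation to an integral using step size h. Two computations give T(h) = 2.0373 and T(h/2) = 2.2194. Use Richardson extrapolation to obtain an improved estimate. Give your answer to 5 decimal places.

2.28010

R = (4·T(h/2) − T(h)) / 3 = (4·2.2194 − 2.0373)/3 = (6.8403)/3 = 2.28010.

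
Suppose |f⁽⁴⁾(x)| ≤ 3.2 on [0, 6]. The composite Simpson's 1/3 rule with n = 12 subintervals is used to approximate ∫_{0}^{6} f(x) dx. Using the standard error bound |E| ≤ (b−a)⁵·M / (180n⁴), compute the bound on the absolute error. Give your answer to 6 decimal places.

|E| ≤ (6)⁵·3.2 / (180·12⁴) = 24883.2/3732480 = 0.006667.

0.006667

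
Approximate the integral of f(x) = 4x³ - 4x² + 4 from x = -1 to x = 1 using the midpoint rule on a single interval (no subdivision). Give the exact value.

8

M = (b−a)·f(0) = 2·(4) = 8.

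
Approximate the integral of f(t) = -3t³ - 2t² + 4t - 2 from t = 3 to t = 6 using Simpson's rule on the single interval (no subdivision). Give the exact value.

-989.25

S = (b−a)/6 · [f(3) + 4f(4.5) + f(6)] = 0.5·[(-89) + 4·(-297.875) + (-698)] = -989.25.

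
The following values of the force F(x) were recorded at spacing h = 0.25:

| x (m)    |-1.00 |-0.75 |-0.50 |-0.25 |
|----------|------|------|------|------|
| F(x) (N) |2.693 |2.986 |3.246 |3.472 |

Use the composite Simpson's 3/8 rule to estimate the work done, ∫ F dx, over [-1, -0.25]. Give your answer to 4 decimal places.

h = 0.25, n = 3.
(3h/8)·[y₀ + 3y₁ + 3y₂ + y₃] = 0.09375·(24.861) = 2.3307.

2.3307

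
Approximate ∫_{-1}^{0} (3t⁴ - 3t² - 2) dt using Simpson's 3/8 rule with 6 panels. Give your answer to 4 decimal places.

h = (0 − (-1))/6 = 0.166667.
Nodes t₀,…,t₆ = -1, -0.833333, -0.666667, -0.5, -0.333333, -0.166667, 0.
f(t) = 3t⁴ - 3t² - 2: f₀=-2, f₁=-2.636574, f₂=-2.740741, f₃=-2.5625, f₄=-2.296296, f₅=-2.081019, f₆=-2.
(3h/8)·[f₀ + 3f₁ + 3f₂ + 2f₃ + 3f₄ + 3f₅ + f₆] = 0.0625·(-38.388889) = -2.3993.

-2.3993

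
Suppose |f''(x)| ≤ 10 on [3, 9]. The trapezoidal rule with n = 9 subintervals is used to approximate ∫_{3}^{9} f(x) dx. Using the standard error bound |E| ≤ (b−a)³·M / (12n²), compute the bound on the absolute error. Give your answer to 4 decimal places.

2.2222

|E| ≤ (6)³·10 / (12·9²) = 2160/972 = 2.2222.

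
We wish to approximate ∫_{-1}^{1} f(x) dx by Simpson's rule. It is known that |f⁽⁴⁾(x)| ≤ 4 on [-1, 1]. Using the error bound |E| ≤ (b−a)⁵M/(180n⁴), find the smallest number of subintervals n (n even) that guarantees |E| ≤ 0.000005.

Need 128/(180n⁴) ≤ 0.000005.
n⁴ ≥ 128/(180·0.000005) = 142222 ⇒ n ≥ 19.4197, so the smallest even n is 20. (n must be even for Simpson's rule.)

20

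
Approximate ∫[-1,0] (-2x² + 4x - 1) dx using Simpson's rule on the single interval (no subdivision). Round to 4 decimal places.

-3.6667

S = (b−a)/6 · [f(-1) + 4f(-0.5) + f(0)] = 0.166667·[(-7) + 4·(-3.5) + (-1)] = -3.6667.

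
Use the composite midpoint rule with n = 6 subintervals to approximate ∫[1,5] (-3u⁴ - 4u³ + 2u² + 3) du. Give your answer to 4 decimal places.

-2371.2099

h = (5 − 1)/6 = 0.666667.
Midpoints m₁,…,m₆ = 1.333333, 2, 2.666667, 3.333333, 4, 4.666667.
f(m₁)=-12.407407, f(m₂)=-69, f(m₃)=-210.333333, f(m₄)=-493.296296, f(m₅)=-989, f(m₆)=-1782.777778.
h·[f(m₁) + f(m₂) + f(m₃) + f(m₄) + f(m₅) + f(m₆)] = 0.666667·(-3556.814815) = -2371.2099.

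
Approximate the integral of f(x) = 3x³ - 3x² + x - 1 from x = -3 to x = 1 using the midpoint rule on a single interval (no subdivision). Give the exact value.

-32

M = (b−a)·f(-1) = 4·(-8) = -32.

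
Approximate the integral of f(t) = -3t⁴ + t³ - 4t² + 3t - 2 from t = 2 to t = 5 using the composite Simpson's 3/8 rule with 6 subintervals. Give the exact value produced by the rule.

-1834.21875

h = (5 − 2)/6 = 0.5.
Nodes t₀,…,t₆ = 2, 2.5, 3, 3.5, 4, 4.5, 5.
f(t) = -3t⁴ + t³ - 4t² + 3t - 2: f₀=-52, f₁=-121.0625, f₂=-245, f₃=-447.8125, f₄=-758, f₅=-1208.5625, f₆=-1837.
(3h/8)·[f₀ + 3f₁ + 3f₂ + 2f₃ + 3f₄ + 3f₅ + f₆] = 0.1875·(-9782.5) = -1834.21875.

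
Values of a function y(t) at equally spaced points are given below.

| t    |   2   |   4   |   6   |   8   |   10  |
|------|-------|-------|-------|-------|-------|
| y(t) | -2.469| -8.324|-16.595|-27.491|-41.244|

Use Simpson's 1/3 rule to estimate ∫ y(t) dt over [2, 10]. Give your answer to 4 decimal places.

h = 2, n = 4.
(h/3)·[y₀ + 4y₁ + 2y₂ + 4y₃ + y₄] = 0.666667·(-220.163) = -146.7753.

-146.7753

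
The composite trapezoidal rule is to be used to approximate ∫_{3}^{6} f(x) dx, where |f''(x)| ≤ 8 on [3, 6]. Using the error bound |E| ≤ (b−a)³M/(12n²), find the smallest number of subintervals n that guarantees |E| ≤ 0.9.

Need 216/(12n²) ≤ 0.9.
n² ≥ 216/(12·0.9) = 20 ⇒ n ≥ 4.4721, so the smallest n is 5.

5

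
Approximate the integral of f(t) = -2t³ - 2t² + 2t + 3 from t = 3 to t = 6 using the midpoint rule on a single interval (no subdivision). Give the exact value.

-632.25

M = (b−a)·f(4.5) = 3·(-210.75) = -632.25.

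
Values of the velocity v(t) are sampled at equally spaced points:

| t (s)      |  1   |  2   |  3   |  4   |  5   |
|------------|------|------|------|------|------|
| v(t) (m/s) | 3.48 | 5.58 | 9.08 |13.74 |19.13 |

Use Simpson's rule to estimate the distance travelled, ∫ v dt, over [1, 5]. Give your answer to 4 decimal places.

h = 1, n = 4.
(h/3)·[y₀ + 4y₁ + 2y₂ + 4y₃ + y₄] = 0.333333·(118.05) = 39.3500.

39.3500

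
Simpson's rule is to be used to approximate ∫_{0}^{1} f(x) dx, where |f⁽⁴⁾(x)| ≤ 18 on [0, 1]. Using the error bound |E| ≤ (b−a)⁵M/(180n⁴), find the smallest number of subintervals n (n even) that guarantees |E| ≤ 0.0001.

6

Need 18/(180n⁴) ≤ 0.0001.
n⁴ ≥ 18/(180·0.0001) = 1000 ⇒ n ≥ 5.6234, so the smallest even n is 6. (n must be even for Simpson's rule.)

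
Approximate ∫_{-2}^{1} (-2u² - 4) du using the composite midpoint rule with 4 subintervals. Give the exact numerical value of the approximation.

-17.71875

h = (1 − (-2))/4 = 0.75.
Midpoints m₁,…,m₄ = -1.625, -0.875, -0.125, 0.625.
f(m₁)=-9.28125, f(m₂)=-5.53125, f(m₃)=-4.03125, f(m₄)=-4.78125.
h·[f(m₁) + f(m₂) + f(m₃) + f(m₄)] = 0.75·(-23.625) = -17.71875.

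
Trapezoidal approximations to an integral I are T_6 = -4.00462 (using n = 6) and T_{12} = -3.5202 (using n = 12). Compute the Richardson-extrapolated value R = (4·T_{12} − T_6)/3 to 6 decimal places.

R = (4·T_{12} − T_6) / 3 = (4·(-3.5202) − (-4.00462))/3 = (-10.07618)/3 = -3.358727.

-3.358727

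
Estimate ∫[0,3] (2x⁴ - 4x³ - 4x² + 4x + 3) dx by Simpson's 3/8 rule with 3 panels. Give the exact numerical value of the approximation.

h = (3 − 0)/3 = 1.
Nodes x₀,…,x₃ = 0, 1, 2, 3.
f(x) = 2x⁴ - 4x³ - 4x² + 4x + 3: f₀=3, f₁=1, f₂=-5, f₃=33.
(3h/8)·[f₀ + 3f₁ + 3f₂ + f₃] = 0.375·(24) = 9.

9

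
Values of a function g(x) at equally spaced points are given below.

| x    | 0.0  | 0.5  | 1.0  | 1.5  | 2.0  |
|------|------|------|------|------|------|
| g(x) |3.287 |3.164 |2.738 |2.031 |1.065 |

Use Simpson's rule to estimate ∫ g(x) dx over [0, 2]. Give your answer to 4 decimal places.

h = 0.5, n = 4.
(h/3)·[y₀ + 4y₁ + 2y₂ + 4y₃ + y₄] = 0.166667·(30.608) = 5.1013.

5.1013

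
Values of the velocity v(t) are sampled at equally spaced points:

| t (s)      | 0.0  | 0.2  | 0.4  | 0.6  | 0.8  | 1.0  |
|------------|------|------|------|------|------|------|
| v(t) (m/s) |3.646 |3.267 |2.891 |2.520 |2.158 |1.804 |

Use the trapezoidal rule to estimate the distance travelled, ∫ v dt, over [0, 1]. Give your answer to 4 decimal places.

h = 0.2, n = 5.
(h/2)·[y₀ + 2y₁ + 2y₂ + 2y₃ + 2y₄ + y₅] = 0.1·(27.122) = 2.7122.

2.7122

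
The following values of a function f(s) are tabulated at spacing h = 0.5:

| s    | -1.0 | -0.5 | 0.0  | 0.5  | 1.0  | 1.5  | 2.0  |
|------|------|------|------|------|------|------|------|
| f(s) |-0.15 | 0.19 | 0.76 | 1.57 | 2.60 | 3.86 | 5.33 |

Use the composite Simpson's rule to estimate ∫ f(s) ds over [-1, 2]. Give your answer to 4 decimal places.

5.7300

h = 0.5, n = 6.
(h/3)·[y₀ + 4y₁ + 2y₂ + 4y₃ + 2y₄ + 4y₅ + y₆] = 0.166667·(34.38) = 5.7300.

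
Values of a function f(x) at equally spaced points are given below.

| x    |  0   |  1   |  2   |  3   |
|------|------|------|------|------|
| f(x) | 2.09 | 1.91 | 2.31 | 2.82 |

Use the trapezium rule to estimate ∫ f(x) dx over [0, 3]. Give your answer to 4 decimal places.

6.6750

h = 1, n = 3.
(h/2)·[y₀ + 2y₁ + 2y₂ + y₃] = 0.5·(13.35) = 6.6750.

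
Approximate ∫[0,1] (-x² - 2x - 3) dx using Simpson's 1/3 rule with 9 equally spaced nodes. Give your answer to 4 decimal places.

-4.3333

h = (1 − 0)/8 = 0.125.
Nodes x₀,…,x₈ = 0, 0.125, 0.25, 0.375, 0.5, 0.625, 0.75, 0.875, 1.
f(x) = -x² - 2x - 3: f₀=-3, f₁=-3.265625, f₂=-3.5625, f₃=-3.890625, f₄=-4.25, f₅=-4.640625, f₆=-5.0625, f₇=-5.515625, f₈=-6.
(h/3)·[f₀ + 4f₁ + 2f₂ + 4f₃ + 2f₄ + 4f₅ + 2f₆ + 4f₇ + f₈] = 0.041667·(-104) = -4.3333.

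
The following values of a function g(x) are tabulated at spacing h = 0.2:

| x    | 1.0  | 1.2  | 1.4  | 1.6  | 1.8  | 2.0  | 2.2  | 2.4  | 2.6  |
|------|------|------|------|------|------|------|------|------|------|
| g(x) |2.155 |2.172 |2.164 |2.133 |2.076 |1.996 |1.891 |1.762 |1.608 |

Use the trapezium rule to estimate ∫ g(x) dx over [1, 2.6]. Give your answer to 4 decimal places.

h = 0.2, n = 8.
(h/2)·[y₀ + 2y₁ + 2y₂ + 2y₃ + 2y₄ + 2y₅ + 2y₆ + 2y₇ + y₈] = 0.1·(32.151) = 3.2151.

3.2151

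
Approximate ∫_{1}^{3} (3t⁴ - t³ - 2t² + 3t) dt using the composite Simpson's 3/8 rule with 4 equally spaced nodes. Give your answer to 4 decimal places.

h = (3 − 1)/3 = 0.666667.
Nodes t₀,…,t₃ = 1, 1.666667, 2.333333, 3.
f(t) = 3t⁴ - t³ - 2t² + 3t: f₀=3, f₁=17.962963, f₂=72.333333, f₃=207.
(3h/8)·[f₀ + 3f₁ + 3f₂ + f₃] = 0.25·(480.888889) = 120.2222.

120.2222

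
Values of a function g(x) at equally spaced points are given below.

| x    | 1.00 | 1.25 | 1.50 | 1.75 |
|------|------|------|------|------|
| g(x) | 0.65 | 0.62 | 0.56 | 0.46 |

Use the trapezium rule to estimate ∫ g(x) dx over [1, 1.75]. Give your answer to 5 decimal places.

0.43375

h = 0.25, n = 3.
(h/2)·[y₀ + 2y₁ + 2y₂ + y₃] = 0.125·(3.47) = 0.43375.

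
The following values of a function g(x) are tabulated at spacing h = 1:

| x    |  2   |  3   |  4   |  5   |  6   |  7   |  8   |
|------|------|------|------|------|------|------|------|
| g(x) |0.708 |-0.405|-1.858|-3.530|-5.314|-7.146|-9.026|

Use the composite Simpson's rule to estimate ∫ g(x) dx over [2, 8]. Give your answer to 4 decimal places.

-22.3287

h = 1, n = 6.
(h/3)·[y₀ + 4y₁ + 2y₂ + 4y₃ + 2y₄ + 4y₅ + y₆] = 0.333333·(-66.986) = -22.3287.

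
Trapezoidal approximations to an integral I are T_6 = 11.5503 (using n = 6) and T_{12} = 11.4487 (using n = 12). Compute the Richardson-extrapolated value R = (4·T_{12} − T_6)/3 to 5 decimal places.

R = (4·T_{12} − T_6) / 3 = (4·11.4487 − 11.5503)/3 = (34.2445)/3 = 11.41483.

11.41483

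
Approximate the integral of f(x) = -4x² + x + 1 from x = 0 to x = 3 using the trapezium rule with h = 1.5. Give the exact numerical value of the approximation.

h = (3 − 0)/2 = 1.5.
Nodes x₀,…,x₂ = 0, 1.5, 3.
f(x) = -4x² + x + 1: f₀=1, f₁=-6.5, f₂=-32.
(h/2)·[f₀ + 2f₁ + f₂] = 0.75·(-44) = -33.

-33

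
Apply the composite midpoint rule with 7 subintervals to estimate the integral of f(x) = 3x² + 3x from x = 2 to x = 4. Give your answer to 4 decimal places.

h = (4 − 2)/7 = 0.285714.
Midpoints m₁,…,m₇ = 2.142857, 2.428571, 2.714286, 3, 3.285714, 3.571429, 3.857143.
f(m₁)=20.204082, f(m₂)=24.979592, f(m₃)=30.244898, f(m₄)=36, f(m₅)=42.244898, f(m₆)=48.979592, f(m₇)=56.204082.
h·[f(m₁) + f(m₂) + f(m₃) + f(m₄) + f(m₅) + f(m₆) + f(m₇)] = 0.285714·(258.857143) = 73.9592.

73.9592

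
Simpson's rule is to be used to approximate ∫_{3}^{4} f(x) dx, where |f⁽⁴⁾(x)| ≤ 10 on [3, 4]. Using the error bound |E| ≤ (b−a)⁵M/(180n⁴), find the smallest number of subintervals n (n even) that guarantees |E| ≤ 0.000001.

Need 10/(180n⁴) ≤ 0.000001.
n⁴ ≥ 10/(180·0.000001) = 55555.6 ⇒ n ≥ 15.3526, so the smallest even n is 16. (n must be even for Simpson's rule.)

16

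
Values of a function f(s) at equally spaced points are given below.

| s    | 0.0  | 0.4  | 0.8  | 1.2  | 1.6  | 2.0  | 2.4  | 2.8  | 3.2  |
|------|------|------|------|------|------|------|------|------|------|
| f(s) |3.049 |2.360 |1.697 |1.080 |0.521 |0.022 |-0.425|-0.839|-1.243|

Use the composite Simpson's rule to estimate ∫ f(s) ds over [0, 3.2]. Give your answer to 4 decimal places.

2.1179

h = 0.4, n = 8.
(h/3)·[y₀ + 4y₁ + 2y₂ + 4y₃ + 2y₄ + 4y₅ + 2y₆ + 4y₇ + y₈] = 0.133333·(15.884) = 2.1179.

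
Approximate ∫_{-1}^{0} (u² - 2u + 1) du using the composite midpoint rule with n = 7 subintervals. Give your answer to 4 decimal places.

2.3316

h = (0 − (-1))/7 = 0.142857.
Midpoints m₁,…,m₇ = -0.928571, -0.785714, -0.642857, -0.5, -0.357143, -0.214286, -0.071429.
f(m₁)=3.719388, f(m₂)=3.188776, f(m₃)=2.698980, f(m₄)=2.25, f(m₅)=1.841837, f(m₆)=1.474490, f(m₇)=1.147959.
h·[f(m₁) + f(m₂) + f(m₃) + f(m₄) + f(m₅) + f(m₆) + f(m₇)] = 0.142857·(16.321429) = 2.3316.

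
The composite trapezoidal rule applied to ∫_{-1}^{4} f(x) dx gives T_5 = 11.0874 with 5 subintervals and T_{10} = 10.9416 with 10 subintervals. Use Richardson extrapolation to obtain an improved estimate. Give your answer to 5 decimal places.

R = (4·T_{10} − T_5) / 3 = (4·10.9416 − 11.0874)/3 = (32.6790)/3 = 10.89300.

10.89300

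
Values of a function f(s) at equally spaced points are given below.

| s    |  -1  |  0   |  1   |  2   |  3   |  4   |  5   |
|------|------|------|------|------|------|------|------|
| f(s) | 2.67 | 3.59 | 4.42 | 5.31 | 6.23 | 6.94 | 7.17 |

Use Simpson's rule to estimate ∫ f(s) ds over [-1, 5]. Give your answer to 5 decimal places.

h = 1, n = 6.
(h/3)·[y₀ + 4y₁ + 2y₂ + 4y₃ + 2y₄ + 4y₅ + y₆] = 0.333333·(94.50) = 31.50000.

31.50000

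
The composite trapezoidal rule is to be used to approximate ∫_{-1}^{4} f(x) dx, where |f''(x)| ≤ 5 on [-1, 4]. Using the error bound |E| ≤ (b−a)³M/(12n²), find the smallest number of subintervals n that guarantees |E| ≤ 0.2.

Need 625/(12n²) ≤ 0.2.
n² ≥ 625/(12·0.2) = 260.417 ⇒ n ≥ 16.1374, so the smallest n is 17.

17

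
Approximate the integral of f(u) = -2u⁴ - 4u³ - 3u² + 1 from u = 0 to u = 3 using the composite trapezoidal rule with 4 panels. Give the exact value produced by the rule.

-218.16796875

h = (3 − 0)/4 = 0.75.
Nodes u₀,…,u₄ = 0, 0.75, 1.5, 2.25, 3.
f(u) = -2u⁴ - 4u³ - 3u² + 1: f₀=1, f₁=-3.0078125, f₂=-29.375, f₃=-111.0078125, f₄=-296.
(h/2)·[f₀ + 2f₁ + 2f₂ + 2f₃ + f₄] = 0.375·(-581.78125) = -218.16796875.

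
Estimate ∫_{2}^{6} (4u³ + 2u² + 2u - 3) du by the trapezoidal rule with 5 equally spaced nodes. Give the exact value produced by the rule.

1472

h = (6 − 2)/4 = 1.
Nodes u₀,…,u₄ = 2, 3, 4, 5, 6.
f(u) = 4u³ + 2u² + 2u - 3: f₀=41, f₁=129, f₂=293, f₃=557, f₄=945.
(h/2)·[f₀ + 2f₁ + 2f₂ + 2f₃ + f₄] = 0.5·(2944) = 1472.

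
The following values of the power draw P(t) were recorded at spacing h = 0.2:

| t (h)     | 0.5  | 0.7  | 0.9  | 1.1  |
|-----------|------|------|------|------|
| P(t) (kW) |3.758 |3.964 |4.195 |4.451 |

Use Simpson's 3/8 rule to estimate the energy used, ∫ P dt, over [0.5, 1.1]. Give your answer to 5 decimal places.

h = 0.2, n = 3.
(3h/8)·[y₀ + 3y₁ + 3y₂ + y₃] = 0.075·(32.686) = 2.45145.

2.45145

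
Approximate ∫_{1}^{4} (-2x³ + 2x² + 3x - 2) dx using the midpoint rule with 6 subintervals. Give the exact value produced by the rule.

h = (4 − 1)/6 = 0.5.
Midpoints m₁,…,m₆ = 1.25, 1.75, 2.25, 2.75, 3.25, 3.75.
f(m₁)=0.96875, f(m₂)=-1.34375, f(m₃)=-7.90625, f(m₄)=-20.21875, f(m₅)=-39.78125, f(m₆)=-68.09375.
h·[f(m₁) + f(m₂) + f(m₃) + f(m₄) + f(m₅) + f(m₆)] = 0.5·(-136.375) = -68.1875.

-68.1875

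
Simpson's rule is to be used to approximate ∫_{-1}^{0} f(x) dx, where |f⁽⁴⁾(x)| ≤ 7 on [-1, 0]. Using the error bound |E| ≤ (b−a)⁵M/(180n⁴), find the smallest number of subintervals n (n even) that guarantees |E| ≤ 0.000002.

Need 7/(180n⁴) ≤ 0.000002.
n⁴ ≥ 7/(180·0.000002) = 19444.4 ⇒ n ≥ 11.8086, so the smallest even n is 12. (n must be even for Simpson's rule.)

12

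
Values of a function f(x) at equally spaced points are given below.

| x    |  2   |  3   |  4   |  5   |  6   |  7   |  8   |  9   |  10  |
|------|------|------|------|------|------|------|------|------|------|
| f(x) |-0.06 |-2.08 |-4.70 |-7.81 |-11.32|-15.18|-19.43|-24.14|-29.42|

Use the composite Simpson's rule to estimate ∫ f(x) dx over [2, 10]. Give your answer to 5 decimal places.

h = 1, n = 8.
(h/3)·[y₀ + 4y₁ + 2y₂ + 4y₃ + 2y₄ + 4y₅ + 2y₆ + 4y₇ + y₈] = 0.333333·(-297.22) = -99.07333.

-99.07333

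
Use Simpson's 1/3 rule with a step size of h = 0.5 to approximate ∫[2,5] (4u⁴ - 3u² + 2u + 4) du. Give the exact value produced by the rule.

h = (5 − 2)/6 = 0.5.
Nodes u₀,…,u₆ = 2, 2.5, 3, 3.5, 4, 4.5, 5.
f(u) = 4u⁴ - 3u² + 2u + 4: f₀=60, f₁=146.5, f₂=307, f₃=574.5, f₄=988, f₅=1592.5, f₆=2439.
(h/3)·[f₀ + 4f₁ + 2f₂ + 4f₃ + 2f₄ + 4f₅ + f₆] = 0.166667·(14343) = 2390.5.

2390.5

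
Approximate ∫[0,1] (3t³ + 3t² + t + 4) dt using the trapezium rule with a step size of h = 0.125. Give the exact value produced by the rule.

6.26953125

h = (1 − 0)/8 = 0.125.
Nodes t₀,…,t₈ = 0, 0.125, 0.25, 0.375, 0.5, 0.625, 0.75, 0.875, 1.
f(t) = 3t³ + 3t² + t + 4: f₀=4, f₁=4.177734375, f₂=4.484375, f₃=4.955078125, f₄=5.625, f₅=6.529296875, f₆=7.703125, f₇=9.181640625, f₈=11.
(h/2)·[f₀ + 2f₁ + 2f₂ + 2f₃ + 2f₄ + 2f₅ + 2f₆ + 2f₇ + f₈] = 0.0625·(100.3125) = 6.26953125.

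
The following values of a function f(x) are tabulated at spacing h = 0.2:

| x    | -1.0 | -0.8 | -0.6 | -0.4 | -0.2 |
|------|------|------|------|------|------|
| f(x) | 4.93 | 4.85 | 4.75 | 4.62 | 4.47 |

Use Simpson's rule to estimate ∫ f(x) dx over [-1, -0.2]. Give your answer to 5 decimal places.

h = 0.2, n = 4.
(h/3)·[y₀ + 4y₁ + 2y₂ + 4y₃ + y₄] = 0.066667·(56.78) = 3.78533.

3.78533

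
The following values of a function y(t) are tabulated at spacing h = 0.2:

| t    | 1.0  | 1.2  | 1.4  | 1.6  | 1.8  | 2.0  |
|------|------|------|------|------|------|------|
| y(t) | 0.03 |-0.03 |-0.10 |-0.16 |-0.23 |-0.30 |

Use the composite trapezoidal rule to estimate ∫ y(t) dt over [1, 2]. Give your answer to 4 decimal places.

h = 0.2, n = 5.
(h/2)·[y₀ + 2y₁ + 2y₂ + 2y₃ + 2y₄ + y₅] = 0.1·(-1.31) = -0.1310.

-0.1310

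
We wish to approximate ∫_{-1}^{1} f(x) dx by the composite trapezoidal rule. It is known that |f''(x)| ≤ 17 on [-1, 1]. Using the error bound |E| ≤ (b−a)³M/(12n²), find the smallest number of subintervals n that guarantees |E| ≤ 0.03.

20

Need 136/(12n²) ≤ 0.03.
n² ≥ 136/(12·0.03) = 377.778 ⇒ n ≥ 19.4365, so the smallest n is 20.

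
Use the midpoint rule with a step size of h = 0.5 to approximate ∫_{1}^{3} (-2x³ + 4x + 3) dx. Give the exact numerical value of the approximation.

-17.5

h = (3 − 1)/4 = 0.5.
Midpoints m₁,…,m₄ = 1.25, 1.75, 2.25, 2.75.
f(m₁)=4.09375, f(m₂)=-0.71875, f(m₃)=-10.78125, f(m₄)=-27.59375.
h·[f(m₁) + f(m₂) + f(m₃) + f(m₄)] = 0.5·(-35) = -17.5.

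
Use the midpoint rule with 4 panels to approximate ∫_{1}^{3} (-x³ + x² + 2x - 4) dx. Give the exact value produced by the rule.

-11.125

h = (3 − 1)/4 = 0.5.
Midpoints m₁,…,m₄ = 1.25, 1.75, 2.25, 2.75.
f(m₁)=-1.890625, f(m₂)=-2.796875, f(m₃)=-5.828125, f(m₄)=-11.734375.
h·[f(m₁) + f(m₂) + f(m₃) + f(m₄)] = 0.5·(-22.25) = -11.125.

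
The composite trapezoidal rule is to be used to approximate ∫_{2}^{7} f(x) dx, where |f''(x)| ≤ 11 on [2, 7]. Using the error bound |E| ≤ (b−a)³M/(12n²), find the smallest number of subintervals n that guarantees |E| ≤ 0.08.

Need 1375/(12n²) ≤ 0.08.
n² ≥ 1375/(12·0.08) = 1432.29 ⇒ n ≥ 37.8456, so the smallest n is 38.

38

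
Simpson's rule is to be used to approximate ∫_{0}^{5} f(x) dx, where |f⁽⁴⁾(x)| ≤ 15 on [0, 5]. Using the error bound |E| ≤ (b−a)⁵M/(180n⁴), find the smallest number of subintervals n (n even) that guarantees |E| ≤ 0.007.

14

Need 46875/(180n⁴) ≤ 0.007.
n⁴ ≥ 46875/(180·0.007) = 37202.4 ⇒ n ≥ 13.8881, so the smallest even n is 14. (n must be even for Simpson's rule.)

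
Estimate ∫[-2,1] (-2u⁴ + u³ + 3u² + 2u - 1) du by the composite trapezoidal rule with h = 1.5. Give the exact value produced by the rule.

-24.75

h = (1 − (-2))/2 = 1.5.
Nodes u₀,…,u₂ = -2, -0.5, 1.
f(u) = -2u⁴ + u³ + 3u² + 2u - 1: f₀=-33, f₁=-1.5, f₂=3.
(h/2)·[f₀ + 2f₁ + f₂] = 0.75·(-33) = -24.75.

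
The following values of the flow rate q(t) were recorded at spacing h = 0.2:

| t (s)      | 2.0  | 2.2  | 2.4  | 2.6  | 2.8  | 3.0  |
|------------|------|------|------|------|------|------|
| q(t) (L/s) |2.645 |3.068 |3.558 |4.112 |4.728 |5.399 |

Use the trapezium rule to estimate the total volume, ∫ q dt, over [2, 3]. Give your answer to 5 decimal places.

3.89760

h = 0.2, n = 5.
(h/2)·[y₀ + 2y₁ + 2y₂ + 2y₃ + 2y₄ + y₅] = 0.1·(38.976) = 3.89760.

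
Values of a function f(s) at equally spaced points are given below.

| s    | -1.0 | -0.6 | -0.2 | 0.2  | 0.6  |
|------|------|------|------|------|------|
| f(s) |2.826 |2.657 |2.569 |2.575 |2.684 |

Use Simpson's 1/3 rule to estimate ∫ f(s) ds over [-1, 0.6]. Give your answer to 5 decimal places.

4.21013

h = 0.4, n = 4.
(h/3)·[y₀ + 4y₁ + 2y₂ + 4y₃ + y₄] = 0.133333·(31.576) = 4.21013.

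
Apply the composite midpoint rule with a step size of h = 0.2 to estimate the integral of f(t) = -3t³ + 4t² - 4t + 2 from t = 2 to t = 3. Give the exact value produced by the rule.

h = (3 − 2)/5 = 0.2.
Midpoints m₁,…,m₅ = 2.1, 2.3, 2.5, 2.7, 2.9.
f(m₁)=-16.543, f(m₂)=-22.541, f(m₃)=-29.875, f(m₄)=-38.689, f(m₅)=-49.127.
h·[f(m₁) + f(m₂) + f(m₃) + f(m₄) + f(m₅)] = 0.2·(-156.775) = -31.355.

-31.355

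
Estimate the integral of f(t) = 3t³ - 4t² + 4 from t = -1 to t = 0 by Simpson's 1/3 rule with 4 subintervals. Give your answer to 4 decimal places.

h = (0 − (-1))/4 = 0.25.
Nodes t₀,…,t₄ = -1, -0.75, -0.5, -0.25, 0.
f(t) = 3t³ - 4t² + 4: f₀=-3, f₁=0.484375, f₂=2.625, f₃=3.703125, f₄=4.
(h/3)·[f₀ + 4f₁ + 2f₂ + 4f₃ + f₄] = 0.083333·(23) = 1.9167.

1.9167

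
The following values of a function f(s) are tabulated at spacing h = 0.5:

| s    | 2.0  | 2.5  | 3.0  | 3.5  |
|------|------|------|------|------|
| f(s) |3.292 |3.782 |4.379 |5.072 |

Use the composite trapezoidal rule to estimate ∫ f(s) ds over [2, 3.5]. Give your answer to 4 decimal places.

6.1715

h = 0.5, n = 3.
(h/2)·[y₀ + 2y₁ + 2y₂ + y₃] = 0.25·(24.686) = 6.1715.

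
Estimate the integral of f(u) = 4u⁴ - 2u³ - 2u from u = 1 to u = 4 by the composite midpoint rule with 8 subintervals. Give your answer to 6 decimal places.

670.528015

h = (4 − 1)/8 = 0.375.
Midpoints m₁,…,m₈ = 1.1875, 1.5625, 1.9375, 2.3125, 2.6875, 3.0625, 3.4375, 3.8125.
f(m₁)=2.23004150390625, f(m₂)=13.08746337890625, f(m₃)=37.94586181640625, f(m₄)=85.03179931640625, f(m₅)=164.47027587890625, f(m₆)=288.28472900390625, f(m₇)=470.39703369140625, f(m₈)=726.62750244140625.
h·[f(m₁) + f(m₂) + f(m₃) + f(m₄) + f(m₅) + f(m₆) + f(m₇) + f(m₈)] = 0.375·(1788.07470703125) = 670.528015.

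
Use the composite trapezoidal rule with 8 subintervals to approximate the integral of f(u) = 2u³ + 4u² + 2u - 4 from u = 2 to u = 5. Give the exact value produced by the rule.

h = (5 − 2)/8 = 0.375.
Nodes u₀,…,u₈ = 2, 2.375, 2.75, 3.125, 3.5, 3.875, 4.25, 4.625, 5.
f(u) = 2u³ + 4u² + 2u - 4: f₀=32, f₁=50.10546875, f₂=73.34375, f₃=102.34765625, f₄=137.75, f₅=180.18359375, f₆=230.28125, f₇=288.67578125, f₈=356.
(h/2)·[f₀ + 2f₁ + 2f₂ + 2f₃ + 2f₄ + 2f₅ + 2f₆ + 2f₇ + f₈] = 0.1875·(2513.375) = 471.2578125.

471.2578125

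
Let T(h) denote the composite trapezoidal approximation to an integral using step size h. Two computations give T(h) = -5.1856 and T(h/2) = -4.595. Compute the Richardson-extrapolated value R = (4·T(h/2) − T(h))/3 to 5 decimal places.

R = (4·T(h/2) − T(h)) / 3 = (4·(-4.595) − (-5.1856))/3 = (-13.1944)/3 = -4.39813.

-4.39813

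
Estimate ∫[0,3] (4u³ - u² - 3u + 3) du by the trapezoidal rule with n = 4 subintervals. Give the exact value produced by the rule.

72.28125

h = (3 − 0)/4 = 0.75.
Nodes u₀,…,u₄ = 0, 0.75, 1.5, 2.25, 3.
f(u) = 4u³ - u² - 3u + 3: f₀=3, f₁=1.875, f₂=9.75, f₃=36.75, f₄=93.
(h/2)·[f₀ + 2f₁ + 2f₂ + 2f₃ + f₄] = 0.375·(192.75) = 72.28125.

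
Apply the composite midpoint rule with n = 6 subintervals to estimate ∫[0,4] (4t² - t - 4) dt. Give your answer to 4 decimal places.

h = (4 − 0)/6 = 0.666667.
Midpoints m₁,…,m₆ = 0.333333, 1, 1.666667, 2.333333, 3, 3.666667.
f(m₁)=-3.888889, f(m₂)=-1, f(m₃)=5.444444, f(m₄)=15.444444, f(m₅)=29, f(m₆)=46.111111.
h·[f(m₁) + f(m₂) + f(m₃) + f(m₄) + f(m₅) + f(m₆)] = 0.666667·(91.111111) = 60.7407.

60.7407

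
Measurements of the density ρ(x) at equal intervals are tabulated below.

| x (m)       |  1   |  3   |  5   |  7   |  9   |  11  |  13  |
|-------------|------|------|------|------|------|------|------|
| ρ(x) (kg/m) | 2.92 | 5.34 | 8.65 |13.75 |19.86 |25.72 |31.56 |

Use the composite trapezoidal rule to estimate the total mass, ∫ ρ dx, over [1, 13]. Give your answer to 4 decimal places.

h = 2, n = 6.
(h/2)·[y₀ + 2y₁ + 2y₂ + 2y₃ + 2y₄ + 2y₅ + y₆] = 1·(181.12) = 181.1200.

181.1200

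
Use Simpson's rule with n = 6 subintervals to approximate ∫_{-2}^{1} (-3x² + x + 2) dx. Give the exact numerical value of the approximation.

h = (1 − (-2))/6 = 0.5.
Nodes x₀,…,x₆ = -2, -1.5, -1, -0.5, 0, 0.5, 1.
f(x) = -3x² + x + 2: f₀=-12, f₁=-6.25, f₂=-2, f₃=0.75, f₄=2, f₅=1.75, f₆=0.
(h/3)·[f₀ + 4f₁ + 2f₂ + 4f₃ + 2f₄ + 4f₅ + f₆] = 0.166667·(-27) = -4.5.

-4.5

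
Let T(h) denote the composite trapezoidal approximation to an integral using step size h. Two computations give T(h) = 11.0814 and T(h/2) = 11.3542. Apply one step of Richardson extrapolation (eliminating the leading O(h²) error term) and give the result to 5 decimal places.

11.44513

R = (4·T(h/2) − T(h)) / 3 = (4·11.3542 − 11.0814)/3 = (34.3354)/3 = 11.44513.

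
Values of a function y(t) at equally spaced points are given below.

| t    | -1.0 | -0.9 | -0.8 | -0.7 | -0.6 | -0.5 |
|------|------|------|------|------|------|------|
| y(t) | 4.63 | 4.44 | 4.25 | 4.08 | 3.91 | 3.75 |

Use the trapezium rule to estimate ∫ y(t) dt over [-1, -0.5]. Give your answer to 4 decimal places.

h = 0.1, n = 5.
(h/2)·[y₀ + 2y₁ + 2y₂ + 2y₃ + 2y₄ + y₅] = 0.05·(41.74) = 2.0870.

2.0870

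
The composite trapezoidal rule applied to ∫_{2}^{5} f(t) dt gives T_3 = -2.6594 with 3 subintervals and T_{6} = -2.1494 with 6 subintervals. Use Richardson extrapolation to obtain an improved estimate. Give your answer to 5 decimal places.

-1.97940

R = (4·T_{6} − T_3) / 3 = (4·(-2.1494) − (-2.6594))/3 = (-5.9382)/3 = -1.97940.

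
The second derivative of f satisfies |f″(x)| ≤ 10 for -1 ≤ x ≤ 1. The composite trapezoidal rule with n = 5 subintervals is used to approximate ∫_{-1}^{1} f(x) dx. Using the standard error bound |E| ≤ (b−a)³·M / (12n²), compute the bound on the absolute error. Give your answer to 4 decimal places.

0.2667

|E| ≤ (2)³·10 / (12·5²) = 80/300 = 0.2667.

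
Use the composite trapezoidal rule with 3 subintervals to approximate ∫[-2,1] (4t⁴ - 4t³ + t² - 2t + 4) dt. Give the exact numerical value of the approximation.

74.5

h = (1 − (-2))/3 = 1.
Nodes t₀,…,t₃ = -2, -1, 0, 1.
f(t) = 4t⁴ - 4t³ + t² - 2t + 4: f₀=108, f₁=15, f₂=4, f₃=3.
(h/2)·[f₀ + 2f₁ + 2f₂ + f₃] = 0.5·(149) = 74.5.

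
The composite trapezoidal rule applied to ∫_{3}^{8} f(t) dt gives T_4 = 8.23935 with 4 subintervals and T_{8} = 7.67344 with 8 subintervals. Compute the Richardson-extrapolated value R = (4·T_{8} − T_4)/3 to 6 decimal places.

R = (4·T_{8} − T_4) / 3 = (4·7.67344 − 8.23935)/3 = (22.45441)/3 = 7.484803.

7.484803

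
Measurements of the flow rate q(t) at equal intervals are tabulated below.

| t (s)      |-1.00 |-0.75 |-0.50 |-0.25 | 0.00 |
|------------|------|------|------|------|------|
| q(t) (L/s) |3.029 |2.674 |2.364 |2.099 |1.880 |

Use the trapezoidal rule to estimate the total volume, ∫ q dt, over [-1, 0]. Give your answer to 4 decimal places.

h = 0.25, n = 4.
(h/2)·[y₀ + 2y₁ + 2y₂ + 2y₃ + y₄] = 0.125·(19.183) = 2.3979.

2.3979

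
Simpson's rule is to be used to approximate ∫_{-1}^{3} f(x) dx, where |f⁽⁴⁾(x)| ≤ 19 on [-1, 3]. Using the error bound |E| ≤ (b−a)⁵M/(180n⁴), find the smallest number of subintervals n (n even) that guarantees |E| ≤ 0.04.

8

Need 19456/(180n⁴) ≤ 0.04.
n⁴ ≥ 19456/(180·0.04) = 2702.22 ⇒ n ≥ 7.2099, so the smallest even n is 8. (n must be even for Simpson's rule.)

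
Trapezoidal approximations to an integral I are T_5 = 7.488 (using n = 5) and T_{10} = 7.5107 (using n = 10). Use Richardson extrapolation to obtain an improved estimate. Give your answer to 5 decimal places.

R = (4·T_{10} − T_5) / 3 = (4·7.5107 − 7.488)/3 = (22.5548)/3 = 7.51827.

7.51827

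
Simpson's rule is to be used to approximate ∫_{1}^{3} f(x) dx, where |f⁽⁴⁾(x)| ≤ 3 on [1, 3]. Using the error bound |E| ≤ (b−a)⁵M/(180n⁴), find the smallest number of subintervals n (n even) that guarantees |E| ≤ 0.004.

4

Need 96/(180n⁴) ≤ 0.004.
n⁴ ≥ 96/(180·0.004) = 133.333 ⇒ n ≥ 3.3981, so the smallest even n is 4. (n must be even for Simpson's rule.)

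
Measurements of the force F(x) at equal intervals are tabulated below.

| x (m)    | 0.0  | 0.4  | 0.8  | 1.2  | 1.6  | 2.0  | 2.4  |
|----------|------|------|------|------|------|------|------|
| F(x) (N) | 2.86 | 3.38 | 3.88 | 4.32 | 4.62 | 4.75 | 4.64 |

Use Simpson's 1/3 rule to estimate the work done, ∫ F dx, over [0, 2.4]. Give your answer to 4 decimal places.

h = 0.4, n = 6.
(h/3)·[y₀ + 4y₁ + 2y₂ + 4y₃ + 2y₄ + 4y₅ + y₆] = 0.133333·(74.30) = 9.9067.

9.9067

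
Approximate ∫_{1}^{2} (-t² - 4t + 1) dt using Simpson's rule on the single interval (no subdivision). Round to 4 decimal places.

S = (b−a)/6 · [f(1) + 4f(1.5) + f(2)] = 0.166667·[(-4) + 4·(-7.25) + (-11)] = -7.3333.

-7.3333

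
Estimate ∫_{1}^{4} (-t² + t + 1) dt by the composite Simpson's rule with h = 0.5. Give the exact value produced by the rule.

h = (4 − 1)/6 = 0.5.
Nodes t₀,…,t₆ = 1, 1.5, 2, 2.5, 3, 3.5, 4.
f(t) = -t² + t + 1: f₀=1, f₁=0.25, f₂=-1, f₃=-2.75, f₄=-5, f₅=-7.75, f₆=-11.
(h/3)·[f₀ + 4f₁ + 2f₂ + 4f₃ + 2f₄ + 4f₅ + f₆] = 0.166667·(-63) = -10.5.

-10.5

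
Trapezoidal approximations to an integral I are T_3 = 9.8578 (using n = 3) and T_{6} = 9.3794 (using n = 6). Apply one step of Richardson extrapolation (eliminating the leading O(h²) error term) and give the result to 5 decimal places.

9.21993

R = (4·T_{6} − T_3) / 3 = (4·9.3794 − 9.8578)/3 = (27.6598)/3 = 9.21993.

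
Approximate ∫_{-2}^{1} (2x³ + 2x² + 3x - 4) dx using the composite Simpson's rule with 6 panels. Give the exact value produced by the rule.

-18

h = (1 − (-2))/6 = 0.5.
Nodes x₀,…,x₆ = -2, -1.5, -1, -0.5, 0, 0.5, 1.
f(x) = 2x³ + 2x² + 3x - 4: f₀=-18, f₁=-10.75, f₂=-7, f₃=-5.25, f₄=-4, f₅=-1.75, f₆=3.
(h/3)·[f₀ + 4f₁ + 2f₂ + 4f₃ + 2f₄ + 4f₅ + f₆] = 0.166667·(-108) = -18.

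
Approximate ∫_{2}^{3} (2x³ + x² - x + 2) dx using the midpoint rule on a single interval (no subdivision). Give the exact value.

37

M = (b−a)·f(2.5) = 1·(37) = 37.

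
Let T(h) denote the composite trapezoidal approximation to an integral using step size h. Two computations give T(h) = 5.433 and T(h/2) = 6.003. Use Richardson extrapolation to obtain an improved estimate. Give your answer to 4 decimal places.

R = (4·T(h/2) − T(h)) / 3 = (4·6.003 − 5.433)/3 = (18.579)/3 = 6.1930.

6.1930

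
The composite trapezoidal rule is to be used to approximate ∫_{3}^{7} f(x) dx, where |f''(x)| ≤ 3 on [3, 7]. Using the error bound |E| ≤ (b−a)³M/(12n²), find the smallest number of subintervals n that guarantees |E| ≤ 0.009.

43

Need 192/(12n²) ≤ 0.009.
n² ≥ 192/(12·0.009) = 1777.78 ⇒ n ≥ 42.1637, so the smallest n is 43.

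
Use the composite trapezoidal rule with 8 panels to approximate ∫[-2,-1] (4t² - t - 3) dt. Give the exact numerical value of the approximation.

7.84375

h = (-1 − (-2))/8 = 0.125.
Nodes t₀,…,t₈ = -2, -1.875, -1.75, -1.625, -1.5, -1.375, -1.25, -1.125, -1.
f(t) = 4t² - t - 3: f₀=15, f₁=12.9375, f₂=11, f₃=9.1875, f₄=7.5, f₅=5.9375, f₆=4.5, f₇=3.1875, f₈=2.
(h/2)·[f₀ + 2f₁ + 2f₂ + 2f₃ + 2f₄ + 2f₅ + 2f₆ + 2f₇ + f₈] = 0.0625·(125.5) = 7.84375.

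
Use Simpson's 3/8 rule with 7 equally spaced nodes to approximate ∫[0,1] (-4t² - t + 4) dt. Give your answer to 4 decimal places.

h = (1 − 0)/6 = 0.166667.
Nodes t₀,…,t₆ = 0, 0.166667, 0.333333, 0.5, 0.666667, 0.833333, 1.
f(t) = -4t² - t + 4: f₀=4, f₁=3.722222, f₂=3.222222, f₃=2.5, f₄=1.555556, f₅=0.388889, f₆=-1.
(3h/8)·[f₀ + 3f₁ + 3f₂ + 2f₃ + 3f₄ + 3f₅ + f₆] = 0.0625·(34.666667) = 2.1667.

2.1667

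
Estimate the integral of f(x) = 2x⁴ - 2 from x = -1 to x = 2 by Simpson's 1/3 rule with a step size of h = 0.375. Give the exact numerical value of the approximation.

h = (2 − (-1))/8 = 0.375.
Nodes x₀,…,x₈ = -1, -0.625, -0.25, 0.125, 0.5, 0.875, 1.25, 1.625, 2.
f(x) = 2x⁴ - 2: f₀=0, f₁=-1.69482421875, f₂=-1.9921875, f₃=-1.99951171875, f₄=-1.875, f₅=-0.82763671875, f₆=2.8828125, f₇=11.94580078125, f₈=30.
(h/3)·[f₀ + 4f₁ + 2f₂ + 4f₃ + 2f₄ + 4f₅ + 2f₆ + 4f₇ + f₈] = 0.125·(57.7265625) = 7.2158203125.

7.2158203125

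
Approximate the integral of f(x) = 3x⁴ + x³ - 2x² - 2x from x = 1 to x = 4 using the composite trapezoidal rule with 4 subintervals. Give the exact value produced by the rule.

657.439453125

h = (4 − 1)/4 = 0.75.
Nodes x₀,…,x₄ = 1, 1.75, 2.5, 3.25, 4.
f(x) = 3x⁴ + x³ - 2x² - 2x: f₀=0, f₁=23.87109375, f₂=115.3125, f₃=341.40234375, f₄=792.
(h/2)·[f₀ + 2f₁ + 2f₂ + 2f₃ + f₄] = 0.375·(1753.171875) = 657.439453125.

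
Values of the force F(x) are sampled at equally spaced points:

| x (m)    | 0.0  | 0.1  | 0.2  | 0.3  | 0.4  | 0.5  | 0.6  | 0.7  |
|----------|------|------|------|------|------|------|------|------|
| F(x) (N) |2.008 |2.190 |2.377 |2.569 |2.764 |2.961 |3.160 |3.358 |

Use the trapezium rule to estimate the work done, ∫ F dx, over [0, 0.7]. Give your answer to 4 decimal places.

1.8704

h = 0.1, n = 7.
(h/2)·[y₀ + 2y₁ + 2y₂ + 2y₃ + 2y₄ + 2y₅ + 2y₆ + y₇] = 0.05·(37.408) = 1.8704.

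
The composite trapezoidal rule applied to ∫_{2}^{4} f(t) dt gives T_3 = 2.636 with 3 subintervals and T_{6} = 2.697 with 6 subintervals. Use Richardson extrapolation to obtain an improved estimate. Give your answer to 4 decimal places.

2.7173

R = (4·T_{6} − T_3) / 3 = (4·2.697 − 2.636)/3 = (8.152)/3 = 2.7173.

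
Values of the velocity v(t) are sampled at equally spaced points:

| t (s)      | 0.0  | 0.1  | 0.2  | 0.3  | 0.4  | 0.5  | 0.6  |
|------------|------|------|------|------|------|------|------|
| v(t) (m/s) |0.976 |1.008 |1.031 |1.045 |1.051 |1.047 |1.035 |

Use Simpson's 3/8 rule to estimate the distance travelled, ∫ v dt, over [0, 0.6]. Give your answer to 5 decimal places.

0.61920

h = 0.1, n = 6.
(3h/8)·[y₀ + 3y₁ + 3y₂ + 2y₃ + 3y₄ + 3y₅ + y₆] = 0.0375·(16.512) = 0.61920.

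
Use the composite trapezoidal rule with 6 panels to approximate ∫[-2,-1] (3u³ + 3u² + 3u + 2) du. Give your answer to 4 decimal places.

h = (-1 − (-2))/6 = 0.166667.
Nodes u₀,…,u₆ = -2, -1.833333, -1.666667, -1.5, -1.333333, -1.166667, -1.
f(u) = 3u³ + 3u² + 3u + 2: f₀=-16, f₁=-11.902778, f₂=-8.555556, f₃=-5.875, f₄=-3.777778, f₅=-2.180556, f₆=-1.
(h/2)·[f₀ + 2f₁ + 2f₂ + 2f₃ + 2f₄ + 2f₅ + f₆] = 0.083333·(-81.583333) = -6.7986.

-6.7986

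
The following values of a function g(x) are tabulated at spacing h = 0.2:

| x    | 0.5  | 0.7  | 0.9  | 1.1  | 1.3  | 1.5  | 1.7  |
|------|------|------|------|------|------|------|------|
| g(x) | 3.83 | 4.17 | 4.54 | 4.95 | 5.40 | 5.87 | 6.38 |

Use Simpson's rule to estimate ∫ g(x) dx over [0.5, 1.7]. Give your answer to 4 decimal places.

h = 0.2, n = 6.
(h/3)·[y₀ + 4y₁ + 2y₂ + 4y₃ + 2y₄ + 4y₅ + y₆] = 0.066667·(90.05) = 6.0033.

6.0033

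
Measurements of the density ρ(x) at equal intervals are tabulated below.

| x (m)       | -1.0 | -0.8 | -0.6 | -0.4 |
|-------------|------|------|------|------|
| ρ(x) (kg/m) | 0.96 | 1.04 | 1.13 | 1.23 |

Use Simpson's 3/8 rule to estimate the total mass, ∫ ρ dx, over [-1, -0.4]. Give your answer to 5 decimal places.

0.65250

h = 0.2, n = 3.
(3h/8)·[y₀ + 3y₁ + 3y₂ + y₃] = 0.075·(8.70) = 0.65250.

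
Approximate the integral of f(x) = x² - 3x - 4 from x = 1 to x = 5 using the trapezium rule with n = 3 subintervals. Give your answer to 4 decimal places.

h = (5 − 1)/3 = 1.333333.
Nodes x₀,…,x₃ = 1, 2.333333, 3.666667, 5.
f(x) = x² - 3x - 4: f₀=-6, f₁=-5.555556, f₂=-1.555556, f₃=6.
(h/2)·[f₀ + 2f₁ + 2f₂ + f₃] = 0.666667·(-14.222222) = -9.4815.

-9.4815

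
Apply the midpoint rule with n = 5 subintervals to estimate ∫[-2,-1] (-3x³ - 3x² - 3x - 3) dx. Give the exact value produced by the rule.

5.715

h = (-1 − (-2))/5 = 0.2.
Midpoints m₁,…,m₅ = -1.9, -1.7, -1.5, -1.3, -1.1.
f(m₁)=12.447, f(m₂)=8.169, f(m₃)=4.875, f(m₄)=2.421, f(m₅)=0.663.
h·[f(m₁) + f(m₂) + f(m₃) + f(m₄) + f(m₅)] = 0.2·(28.575) = 5.715.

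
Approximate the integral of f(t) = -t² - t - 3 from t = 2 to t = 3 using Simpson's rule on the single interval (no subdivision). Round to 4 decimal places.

S = (b−a)/6 · [f(2) + 4f(2.5) + f(3)] = 0.166667·[(-9) + 4·(-11.75) + (-15)] = -11.8333.

-11.8333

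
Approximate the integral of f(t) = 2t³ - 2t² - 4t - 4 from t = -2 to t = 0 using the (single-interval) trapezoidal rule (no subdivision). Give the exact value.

T = (b−a)/2 · [f(-2) + f(0)] = 1·[(-20) + (-4)] = -24.

-24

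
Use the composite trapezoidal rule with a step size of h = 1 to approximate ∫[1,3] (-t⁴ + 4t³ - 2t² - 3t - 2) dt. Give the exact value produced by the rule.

-3

h = (3 − 1)/2 = 1.
Nodes t₀,…,t₂ = 1, 2, 3.
f(t) = -t⁴ + 4t³ - 2t² - 3t - 2: f₀=-4, f₁=0, f₂=-2.
(h/2)·[f₀ + 2f₁ + f₂] = 0.5·(-6) = -3.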